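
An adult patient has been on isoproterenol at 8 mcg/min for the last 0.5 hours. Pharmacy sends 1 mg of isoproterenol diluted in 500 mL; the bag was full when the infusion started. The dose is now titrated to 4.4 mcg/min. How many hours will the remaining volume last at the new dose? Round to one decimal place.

Initial rate:
8 mcg/min × 60 min/hr = 480 mcg/hr
Concentration = 1 mg ÷ 500 mL = 0.002 mg/mL = 2 mcg/mL
Rate = 480 mcg/hr ÷ 2 mcg/mL = 240 mL/hr
Volume infused so far = 240 mL/hr × 0.5 hr = 120 mL
Volume remaining = 500 − 120 = 380 mL
New rate:
4.4 mcg/min × 60 min/hr = 264 mcg/hr
Rate = 264 mcg/hr ÷ 2 mcg/mL = 132 mL/hr
Time remaining = 380 mL ÷ 132 mL/hr = 2.878788 hr

2.9 hours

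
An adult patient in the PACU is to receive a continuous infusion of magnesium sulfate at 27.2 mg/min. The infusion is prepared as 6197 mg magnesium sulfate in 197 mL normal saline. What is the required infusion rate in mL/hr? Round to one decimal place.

51.9 mL/hr

27.2 mg/min × 60 min/hr = 1632 mg/hr
Concentration = 6197 mg ÷ 197 mL = 31.45685 mg/mL
Rate = 1632 mg/hr ÷ 31.45685 mg/mL = 51.88059 mL/hr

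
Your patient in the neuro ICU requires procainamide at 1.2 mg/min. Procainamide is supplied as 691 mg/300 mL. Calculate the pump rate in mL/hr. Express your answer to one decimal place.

31.3 mL/hr

1.2 mg/min × 60 min/hr = 72 mg/hr
Concentration = 691 mg ÷ 300 mL = 2.303333 mg/mL
Rate = 72 mg/hr ÷ 2.303333 mg/mL = 31.25904 mL/hr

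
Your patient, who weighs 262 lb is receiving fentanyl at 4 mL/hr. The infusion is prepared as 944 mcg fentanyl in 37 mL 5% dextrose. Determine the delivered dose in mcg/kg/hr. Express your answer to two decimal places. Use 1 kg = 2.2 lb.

0.86 mcg/kg/hr

Weight = 262 lb ÷ 2.2 lb/kg = 119.0909 kg
Concentration = 944 mcg ÷ 37 mL = 25.51351 mcg/mL
Drug rate = 4 mL/hr × 25.51351 mcg/mL = 102.0541 mcg/hr
102.0541 mcg/hr ÷ 119.0909 kg = 0.8569424 mcg/kg/hr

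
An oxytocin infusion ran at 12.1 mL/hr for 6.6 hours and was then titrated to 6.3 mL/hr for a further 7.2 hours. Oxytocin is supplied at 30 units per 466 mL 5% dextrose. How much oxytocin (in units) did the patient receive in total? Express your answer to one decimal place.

8.1 units

Concentration = 30 units ÷ 466 mL = 0.06437768 units/mL
Stage 1: 12.1 mL/hr × 6.6 hr = 79.86 mL → 79.86 mL × 0.06437768 units/mL = 5.141202 units
Stage 2: 6.3 mL/hr × 7.2 hr = 45.36 mL → 45.36 mL × 0.06437768 units/mL = 2.920172 units
Total = 5.141202 + 2.920172 = 8.061373 units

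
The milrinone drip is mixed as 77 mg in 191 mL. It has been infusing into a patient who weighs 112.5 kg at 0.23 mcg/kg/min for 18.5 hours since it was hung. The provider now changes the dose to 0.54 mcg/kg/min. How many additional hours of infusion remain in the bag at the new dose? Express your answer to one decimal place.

13.2 hours

Initial rate:
Dose = 0.23 mcg/kg/min × 112.5 kg = 25.875 mcg/min
25.875 mcg/min × 60 min/hr = 1552.5 mcg/hr
Concentration = 77 mg ÷ 191 mL = 0.4031414 mg/mL = 403.1414 mcg/mL
Rate = 1552.5 mcg/hr ÷ 403.1414 mcg/mL = 3.851006 mL/hr
Volume infused so far = 3.851006 mL/hr × 18.5 hr = 71.24362 mL
Volume remaining = 191 − 71.24362 = 119.7564 mL
New rate:
Dose = 0.54 mcg/kg/min × 112.5 kg = 60.75 mcg/min
60.75 mcg/min × 60 min/hr = 3645 mcg/hr
Rate = 3645 mcg/hr ÷ 403.1414 mcg/mL = 9.041494 mL/hr
Time remaining = 119.7564 mL ÷ 9.041494 mL/hr = 13.2452 hr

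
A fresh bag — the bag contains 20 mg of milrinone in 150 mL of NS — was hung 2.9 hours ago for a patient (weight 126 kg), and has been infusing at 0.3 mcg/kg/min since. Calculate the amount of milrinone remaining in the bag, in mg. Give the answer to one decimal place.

Dose = 0.3 mcg/kg/min × 126 kg = 37.8 mcg/min
37.8 mcg/min × 60 min/hr = 2268 mcg/hr
Concentration = 20 mg ÷ 150 mL = 0.1333333 mg/mL = 133.3333 mcg/mL
Rate = 2268 mcg/hr ÷ 133.3333 mcg/mL = 17.01 mL/hr
Volume infused = 17.01 mL/hr × 2.9 hr = 49.329 mL
Volume remaining = 150 − 49.329 = 100.671 mL
Drug remaining = 100.671 mL × 133.3333 mcg/mL = 13422.8 mcg = 13.4228 mg

13.4 mg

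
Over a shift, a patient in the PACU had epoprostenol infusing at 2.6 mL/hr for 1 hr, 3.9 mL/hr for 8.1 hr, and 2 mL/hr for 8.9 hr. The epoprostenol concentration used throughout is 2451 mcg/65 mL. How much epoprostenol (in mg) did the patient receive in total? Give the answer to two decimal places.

Concentration = 2451 mcg ÷ 65 mL = 37.70769 mcg/mL
Stage 1: 2.6 mL/hr × 1 hr = 2.6 mL → 2.6 mL × 37.70769 mcg/mL = 98.04 mcg
Stage 2: 3.9 mL/hr × 8.1 hr = 31.59 mL → 31.59 mL × 37.70769 mcg/mL = 1191.186 mcg
Stage 3: 2 mL/hr × 8.9 hr = 17.8 mL → 17.8 mL × 37.70769 mcg/mL = 671.1969 mcg
Total = 98.04 + 1191.186 + 671.1969 = 1960.423 mcg = 1.960423 mg

1.96 mg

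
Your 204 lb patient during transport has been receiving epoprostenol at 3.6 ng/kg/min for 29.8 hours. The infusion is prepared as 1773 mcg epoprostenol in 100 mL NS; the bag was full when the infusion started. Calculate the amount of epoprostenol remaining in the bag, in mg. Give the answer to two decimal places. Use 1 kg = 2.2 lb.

1.18 mg

Weight = 204 lb ÷ 2.2 lb/kg = 92.72727 kg
Dose = 3.6 ng/kg/min × 92.72727 kg = 333.8182 ng/min
333.8182 ng/min × 60 min/hr = 20029.09 ng/hr
Concentration = 1773 mcg ÷ 100 mL = 17.73 mcg/mL = 17730 ng/mL
Rate = 20029.09 ng/hr ÷ 17730 ng/mL = 1.129672 mL/hr
Volume infused = 1.129672 mL/hr × 29.8 hr = 33.66424 mL
Volume remaining = 100 − 33.66424 = 66.33576 mL
Drug remaining = 66.33576 mL × 17730 ng/mL = 1176133 ng = 1.176133 mg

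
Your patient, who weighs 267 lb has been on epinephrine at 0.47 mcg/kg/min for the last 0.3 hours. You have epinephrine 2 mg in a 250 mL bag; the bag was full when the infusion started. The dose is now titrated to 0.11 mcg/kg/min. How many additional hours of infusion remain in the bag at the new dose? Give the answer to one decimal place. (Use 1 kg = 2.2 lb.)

1.2 hours

Initial rate:
Weight = 267 lb ÷ 2.2 lb/kg = 121.3636 kg
Dose = 0.47 mcg/kg/min × 121.3636 kg = 57.04091 mcg/min
57.04091 mcg/min × 60 min/hr = 3422.455 mcg/hr
Concentration = 2 mg ÷ 250 mL = 0.008 mg/mL = 8 mcg/mL
Rate = 3422.455 mcg/hr ÷ 8 mcg/mL = 427.8068 mL/hr
Volume infused so far = 427.8068 mL/hr × 0.3 hr = 128.342 mL
Volume remaining = 250 − 128.342 = 121.658 mL
New rate:
Dose = 0.11 mcg/kg/min × 121.3636 kg = 13.35 mcg/min
13.35 mcg/min × 60 min/hr = 801 mcg/hr
Rate = 801 mcg/hr ÷ 8 mcg/mL = 100.125 mL/hr
Time remaining = 121.658 mL ÷ 100.125 mL/hr = 1.215061 hr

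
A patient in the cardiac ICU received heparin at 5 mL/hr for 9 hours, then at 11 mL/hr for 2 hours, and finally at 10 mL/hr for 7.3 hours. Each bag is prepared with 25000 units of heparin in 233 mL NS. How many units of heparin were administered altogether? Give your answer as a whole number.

15021 units

Concentration = 25000 units ÷ 233 mL = 107.2961 units/mL
Stage 1: 5 mL/hr × 9 hr = 45 mL → 45 mL × 107.2961 units/mL = 4828.326 units
Stage 2: 11 mL/hr × 2 hr = 22 mL → 22 mL × 107.2961 units/mL = 2360.515 units
Stage 3: 10 mL/hr × 7.3 hr = 73 mL → 73 mL × 107.2961 units/mL = 7832.618 units
Total = 4828.326 + 2360.515 + 7832.618 = 15021.46 units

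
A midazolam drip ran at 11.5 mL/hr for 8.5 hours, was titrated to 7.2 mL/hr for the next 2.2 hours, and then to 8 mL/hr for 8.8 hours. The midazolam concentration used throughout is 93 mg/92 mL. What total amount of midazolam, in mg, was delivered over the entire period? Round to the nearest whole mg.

186 mg

Concentration = 93 mg ÷ 92 mL = 1.01087 mg/mL
Stage 1: 11.5 mL/hr × 8.5 hr = 97.75 mL → 97.75 mL × 1.01087 mg/mL = 98.8125 mg
Stage 2: 7.2 mL/hr × 2.2 hr = 15.84 mL → 15.84 mL × 1.01087 mg/mL = 16.01217 mg
Stage 3: 8 mL/hr × 8.8 hr = 70.4 mL → 70.4 mL × 1.01087 mg/mL = 71.16522 mg
Total = 98.8125 + 16.01217 + 71.16522 = 185.9899 mg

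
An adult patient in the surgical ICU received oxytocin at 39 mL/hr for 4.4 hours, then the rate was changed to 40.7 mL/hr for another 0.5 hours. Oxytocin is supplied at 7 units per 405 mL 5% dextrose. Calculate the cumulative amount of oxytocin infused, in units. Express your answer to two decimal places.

3.32 units

Concentration = 7 units ÷ 405 mL = 0.01728395 units/mL
Stage 1: 39 mL/hr × 4.4 hr = 171.6 mL → 171.6 mL × 0.01728395 units/mL = 2.965926 units
Stage 2: 40.7 mL/hr × 0.5 hr = 20.35 mL → 20.35 mL × 0.01728395 units/mL = 0.3517284 units
Total = 2.965926 + 0.3517284 = 3.317654 units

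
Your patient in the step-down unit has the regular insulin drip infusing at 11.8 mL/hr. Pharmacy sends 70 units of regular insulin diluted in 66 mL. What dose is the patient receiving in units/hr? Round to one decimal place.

Concentration = 70 units ÷ 66 mL = 1.060606 units/mL
Drug rate = 11.8 mL/hr × 1.060606 units/mL = 12.51515 units/hr

12.5 units/hr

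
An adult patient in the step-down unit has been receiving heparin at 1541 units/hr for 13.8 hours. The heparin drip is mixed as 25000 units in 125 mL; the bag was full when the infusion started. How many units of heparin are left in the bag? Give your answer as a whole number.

3734 units

Concentration = 25000 units ÷ 125 mL = 200 units/mL
Rate = 1541 units/hr ÷ 200 units/mL = 7.705 mL/hr
Volume infused = 7.705 mL/hr × 13.8 hr = 106.329 mL
Volume remaining = 125 − 106.329 = 18.671 mL
Drug remaining = 18.671 mL × 200 units/mL = 3734.2 units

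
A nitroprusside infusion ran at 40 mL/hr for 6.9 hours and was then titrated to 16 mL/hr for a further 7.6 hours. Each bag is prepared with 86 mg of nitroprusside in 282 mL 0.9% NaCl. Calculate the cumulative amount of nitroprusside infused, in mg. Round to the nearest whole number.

Concentration = 86 mg ÷ 282 mL = 0.3049645 mg/mL
Stage 1: 40 mL/hr × 6.9 hr = 276 mL → 276 mL × 0.3049645 mg/mL = 84.17021 mg
Stage 2: 16 mL/hr × 7.6 hr = 121.6 mL → 121.6 mL × 0.3049645 mg/mL = 37.08369 mg
Total = 84.17021 + 37.08369 = 121.2539 mg

121 mg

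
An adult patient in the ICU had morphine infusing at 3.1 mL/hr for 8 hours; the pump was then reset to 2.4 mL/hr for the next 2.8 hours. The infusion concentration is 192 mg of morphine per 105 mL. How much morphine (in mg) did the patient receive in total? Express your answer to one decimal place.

57.6 mg

Concentration = 192 mg ÷ 105 mL = 1.828571 mg/mL
Stage 1: 3.1 mL/hr × 8 hr = 24.8 mL → 24.8 mL × 1.828571 mg/mL = 45.34857 mg
Stage 2: 2.4 mL/hr × 2.8 hr = 6.72 mL → 6.72 mL × 1.828571 mg/mL = 12.288 mg
Total = 45.34857 + 12.288 = 57.63657 mg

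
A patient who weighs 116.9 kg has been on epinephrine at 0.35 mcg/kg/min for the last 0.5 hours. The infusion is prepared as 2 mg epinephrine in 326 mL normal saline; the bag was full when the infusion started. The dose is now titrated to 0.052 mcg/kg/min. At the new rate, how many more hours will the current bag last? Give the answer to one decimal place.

Initial rate:
Dose = 0.35 mcg/kg/min × 116.9 kg = 40.915 mcg/min
40.915 mcg/min × 60 min/hr = 2454.9 mcg/hr
Concentration = 2 mg ÷ 326 mL = 0.006134969 mg/mL = 6.134969 mcg/mL
Rate = 2454.9 mcg/hr ÷ 6.134969 mcg/mL = 400.1487 mL/hr
Volume infused so far = 400.1487 mL/hr × 0.5 hr = 200.0744 mL
Volume remaining = 326 − 200.0744 = 125.9256 mL
New rate:
Dose = 0.052 mcg/kg/min × 116.9 kg = 6.0788 mcg/min
6.0788 mcg/min × 60 min/hr = 364.728 mcg/hr
Rate = 364.728 mcg/hr ÷ 6.134969 mcg/mL = 59.45066 mL/hr
Time remaining = 125.9256 mL ÷ 59.45066 mL/hr = 2.118154 hr

2.1 hours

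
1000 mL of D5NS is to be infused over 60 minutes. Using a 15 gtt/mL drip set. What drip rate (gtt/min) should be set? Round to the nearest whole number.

250 gtt/min

1000 mL ÷ (60 min) = 16.66667 mL/min
16.66667 mL/min × 15 gtt/mL = 250 gtt/min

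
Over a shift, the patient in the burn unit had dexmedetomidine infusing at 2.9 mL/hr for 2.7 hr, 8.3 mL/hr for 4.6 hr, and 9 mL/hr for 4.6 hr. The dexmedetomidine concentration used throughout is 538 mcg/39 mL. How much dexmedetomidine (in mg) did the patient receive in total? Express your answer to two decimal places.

1.21 mg

Concentration = 538 mcg ÷ 39 mL = 13.79487 mcg/mL
Stage 1: 2.9 mL/hr × 2.7 hr = 7.83 mL → 7.83 mL × 13.79487 mcg/mL = 108.0138 mcg
Stage 2: 8.3 mL/hr × 4.6 hr = 38.18 mL → 38.18 mL × 13.79487 mcg/mL = 526.6882 mcg
Stage 3: 9 mL/hr × 4.6 hr = 41.4 mL → 41.4 mL × 13.79487 mcg/mL = 571.1077 mcg
Total = 108.0138 + 526.6882 + 571.1077 = 1205.81 mcg = 1.20581 mg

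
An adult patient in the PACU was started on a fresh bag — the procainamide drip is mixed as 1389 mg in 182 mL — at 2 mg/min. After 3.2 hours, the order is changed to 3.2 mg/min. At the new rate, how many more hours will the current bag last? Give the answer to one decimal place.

5.2 hours

Initial rate:
2 mg/min × 60 min/hr = 120 mg/hr
Concentration = 1389 mg ÷ 182 mL = 7.631868 mg/mL
Rate = 120 mg/hr ÷ 7.631868 mg/mL = 15.72354 mL/hr
Volume infused so far = 15.72354 mL/hr × 3.2 hr = 50.31533 mL
Volume remaining = 182 − 50.31533 = 131.6847 mL
New rate:
3.2 mg/min × 60 min/hr = 192 mg/hr
Rate = 192 mg/hr ÷ 7.631868 mg/mL = 25.15767 mL/hr
Time remaining = 131.6847 mL ÷ 25.15767 mL/hr = 5.234375 hr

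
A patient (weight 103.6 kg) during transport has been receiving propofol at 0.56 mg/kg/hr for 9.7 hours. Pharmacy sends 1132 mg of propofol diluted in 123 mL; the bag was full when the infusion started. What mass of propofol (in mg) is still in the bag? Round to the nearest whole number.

Dose = 0.56 mg/kg/hr × 103.6 kg = 58.016 mg/hr
Concentration = 1132 mg ÷ 123 mL = 9.203252 mg/mL
Rate = 58.016 mg/hr ÷ 9.203252 mg/mL = 6.303859 mL/hr
Volume infused = 6.303859 mL/hr × 9.7 hr = 61.14743 mL
Volume remaining = 123 − 61.14743 = 61.85257 mL
Drug remaining = 61.85257 mL × 9.203252 mg/mL = 569.2448 mg

569 mg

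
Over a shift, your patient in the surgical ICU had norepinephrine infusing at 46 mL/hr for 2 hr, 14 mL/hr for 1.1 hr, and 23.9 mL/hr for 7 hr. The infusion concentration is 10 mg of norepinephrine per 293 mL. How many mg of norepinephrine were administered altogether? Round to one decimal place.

9.4 mg

Concentration = 10 mg ÷ 293 mL = 0.03412969 mg/mL
Stage 1: 46 mL/hr × 2 hr = 92 mL → 92 mL × 0.03412969 mg/mL = 3.139932 mg
Stage 2: 14 mL/hr × 1.1 hr = 15.4 mL → 15.4 mL × 0.03412969 mg/mL = 0.5255973 mg
Stage 3: 23.9 mL/hr × 7 hr = 167.3 mL → 167.3 mL × 0.03412969 mg/mL = 5.709898 mg
Total = 3.139932 + 0.5255973 + 5.709898 = 9.375427 mg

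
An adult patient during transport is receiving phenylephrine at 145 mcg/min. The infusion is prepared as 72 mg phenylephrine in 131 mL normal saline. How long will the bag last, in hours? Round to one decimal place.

145 mcg/min × 60 min/hr = 8700 mcg/hr
Concentration = 72 mg ÷ 131 mL = 0.5496183 mg/mL = 549.6183 mcg/mL
Rate = 8700 mcg/hr ÷ 549.6183 mcg/mL = 15.82917 mL/hr
Duration = 131 mL ÷ 15.82917 mL/hr = 8.275862 hr

8.3 hours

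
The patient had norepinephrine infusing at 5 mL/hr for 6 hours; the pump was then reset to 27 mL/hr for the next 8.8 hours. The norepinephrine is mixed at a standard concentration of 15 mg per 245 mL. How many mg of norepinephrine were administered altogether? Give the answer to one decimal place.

16.4 mg

Concentration = 15 mg ÷ 245 mL = 0.06122449 mg/mL
Stage 1: 5 mL/hr × 6 hr = 30 mL → 30 mL × 0.06122449 mg/mL = 1.836735 mg
Stage 2: 27 mL/hr × 8.8 hr = 237.6 mL → 237.6 mL × 0.06122449 mg/mL = 14.54694 mg
Total = 1.836735 + 14.54694 = 16.38367 mg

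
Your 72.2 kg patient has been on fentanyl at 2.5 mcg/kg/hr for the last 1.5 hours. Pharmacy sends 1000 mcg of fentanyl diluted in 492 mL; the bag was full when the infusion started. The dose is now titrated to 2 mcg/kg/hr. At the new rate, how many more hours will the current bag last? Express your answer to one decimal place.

5.1 hours

Initial rate:
Dose = 2.5 mcg/kg/hr × 72.2 kg = 180.5 mcg/hr
Concentration = 1000 mcg ÷ 492 mL = 2.03252 mcg/mL
Rate = 180.5 mcg/hr ÷ 2.03252 mcg/mL = 88.806 mL/hr
Volume infused so far = 88.806 mL/hr × 1.5 hr = 133.209 mL
Volume remaining = 492 − 133.209 = 358.791 mL
New rate:
Dose = 2 mcg/kg/hr × 72.2 kg = 144.4 mcg/hr
Rate = 144.4 mcg/hr ÷ 2.03252 mcg/mL = 71.0448 mL/hr
Time remaining = 358.791 mL ÷ 71.0448 mL/hr = 5.050208 hr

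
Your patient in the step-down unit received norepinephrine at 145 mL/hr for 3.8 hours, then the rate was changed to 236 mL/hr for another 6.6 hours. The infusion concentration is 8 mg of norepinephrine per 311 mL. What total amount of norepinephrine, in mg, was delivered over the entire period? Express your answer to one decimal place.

54.2 mg

Concentration = 8 mg ÷ 311 mL = 0.02572347 mg/mL
Stage 1: 145 mL/hr × 3.8 hr = 551 mL → 551 mL × 0.02572347 mg/mL = 14.17363 mg
Stage 2: 236 mL/hr × 6.6 hr = 1557.6 mL → 1557.6 mL × 0.02572347 mg/mL = 40.06688 mg
Total = 14.17363 + 40.06688 = 54.24051 mg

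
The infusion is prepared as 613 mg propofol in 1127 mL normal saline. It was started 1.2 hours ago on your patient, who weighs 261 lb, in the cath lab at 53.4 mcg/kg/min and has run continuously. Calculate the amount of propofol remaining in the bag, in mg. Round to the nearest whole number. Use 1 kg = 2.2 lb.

157 mg

Weight = 261 lb ÷ 2.2 lb/kg = 118.6364 kg
Dose = 53.4 mcg/kg/min × 118.6364 kg = 6335.182 mcg/min
6335.182 mcg/min × 60 min/hr = 380110.9 mcg/hr
Concentration = 613 mg ÷ 1127 mL = 0.5439219 mg/mL = 543.9219 mcg/mL
Rate = 380110.9 mcg/hr ÷ 543.9219 mcg/mL = 698.8336 mL/hr
Volume infused = 698.8336 mL/hr × 1.2 hr = 838.6003 mL
Volume remaining = 1127 − 838.6003 = 288.3997 mL
Drug remaining = 288.3997 mL × 543.9219 mcg/mL = 156866.9 mcg = 156.8669 mg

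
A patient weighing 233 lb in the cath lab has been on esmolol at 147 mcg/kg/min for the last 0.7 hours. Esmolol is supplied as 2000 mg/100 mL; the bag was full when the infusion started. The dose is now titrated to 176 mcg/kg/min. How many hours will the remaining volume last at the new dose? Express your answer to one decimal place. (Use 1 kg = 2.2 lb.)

1.2 hours

Initial rate:
Weight = 233 lb ÷ 2.2 lb/kg = 105.9091 kg
Dose = 147 mcg/kg/min × 105.9091 kg = 15568.64 mcg/min
15568.64 mcg/min × 60 min/hr = 934118.2 mcg/hr
Concentration = 2000 mg ÷ 100 mL = 20 mg/mL = 20000 mcg/mL
Rate = 934118.2 mcg/hr ÷ 20000 mcg/mL = 46.70591 mL/hr
Volume infused so far = 46.70591 mL/hr × 0.7 hr = 32.69414 mL
Volume remaining = 100 − 32.69414 = 67.30586 mL
New rate:
Dose = 176 mcg/kg/min × 105.9091 kg = 18640 mcg/min
18640 mcg/min × 60 min/hr = 1118400 mcg/hr
Rate = 1118400 mcg/hr ÷ 20000 mcg/mL = 55.92 mL/hr
Time remaining = 67.30586 mL ÷ 55.92 mL/hr = 1.20361 hr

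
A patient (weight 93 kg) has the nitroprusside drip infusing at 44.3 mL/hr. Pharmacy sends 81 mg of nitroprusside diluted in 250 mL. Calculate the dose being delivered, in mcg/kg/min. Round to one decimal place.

2.6 mcg/kg/min

Concentration = 81 mg ÷ 250 mL = 0.324 mg/mL = 324 mcg/mL
Drug rate = 44.3 mL/hr × 324 mcg/mL = 14353.2 mcg/hr
14353.2 mcg/hr ÷ 60 min/hr = 239.22 mcg/min
239.22 mcg/min ÷ 93 kg = 2.572258 mcg/kg/min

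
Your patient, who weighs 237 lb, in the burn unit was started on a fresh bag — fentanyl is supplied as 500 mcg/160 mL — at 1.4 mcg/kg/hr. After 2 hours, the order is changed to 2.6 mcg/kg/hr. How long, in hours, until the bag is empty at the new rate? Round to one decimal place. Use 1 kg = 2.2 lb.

Initial rate:
Weight = 237 lb ÷ 2.2 lb/kg = 107.7273 kg
Dose = 1.4 mcg/kg/hr × 107.7273 kg = 150.8182 mcg/hr
Concentration = 500 mcg ÷ 160 mL = 3.125 mcg/mL
Rate = 150.8182 mcg/hr ÷ 3.125 mcg/mL = 48.26182 mL/hr
Volume infused so far = 48.26182 mL/hr × 2 hr = 96.52364 mL
Volume remaining = 160 − 96.52364 = 63.47636 mL
New rate:
Dose = 2.6 mcg/kg/hr × 107.7273 kg = 280.0909 mcg/hr
Rate = 280.0909 mcg/hr ÷ 3.125 mcg/mL = 89.62909 mL/hr
Time remaining = 63.47636 mL ÷ 89.62909 mL/hr = 0.7082116 hr

0.7 hours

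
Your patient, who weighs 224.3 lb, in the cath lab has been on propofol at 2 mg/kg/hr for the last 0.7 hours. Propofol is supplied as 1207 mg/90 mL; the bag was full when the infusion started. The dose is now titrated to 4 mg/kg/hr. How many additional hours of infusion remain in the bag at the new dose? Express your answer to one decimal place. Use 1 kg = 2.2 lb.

2.6 hours

Initial rate:
Weight = 224.3 lb ÷ 2.2 lb/kg = 101.9545 kg
Dose = 2 mg/kg/hr × 101.9545 kg = 203.9091 mg/hr
Concentration = 1207 mg ÷ 90 mL = 13.41111 mg/mL
Rate = 203.9091 mg/hr ÷ 13.41111 mg/mL = 15.20449 mL/hr
Volume infused so far = 15.20449 mL/hr × 0.7 hr = 10.64314 mL
Volume remaining = 90 − 10.64314 = 79.35686 mL
New rate:
Dose = 4 mg/kg/hr × 101.9545 kg = 407.8182 mg/hr
Rate = 407.8182 mg/hr ÷ 13.41111 mg/mL = 30.40898 mL/hr
Time remaining = 79.35686 mL ÷ 30.40898 mL/hr = 2.609652 hr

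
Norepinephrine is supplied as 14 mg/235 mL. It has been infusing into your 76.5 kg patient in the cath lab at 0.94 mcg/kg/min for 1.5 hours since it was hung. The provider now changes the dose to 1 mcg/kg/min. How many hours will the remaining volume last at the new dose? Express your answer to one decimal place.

1.6 hours

Initial rate:
Dose = 0.94 mcg/kg/min × 76.5 kg = 71.91 mcg/min
71.91 mcg/min × 60 min/hr = 4314.6 mcg/hr
Concentration = 14 mg ÷ 235 mL = 0.05957447 mg/mL = 59.57447 mcg/mL
Rate = 4314.6 mcg/hr ÷ 59.57447 mcg/mL = 72.42364 mL/hr
Volume infused so far = 72.42364 mL/hr × 1.5 hr = 108.6355 mL
Volume remaining = 235 − 108.6355 = 126.3645 mL
New rate:
Dose = 1 mcg/kg/min × 76.5 kg = 76.5 mcg/min
76.5 mcg/min × 60 min/hr = 4590 mcg/hr
Rate = 4590 mcg/hr ÷ 59.57447 mcg/mL = 77.04643 mL/hr
Time remaining = 126.3645 mL ÷ 77.04643 mL/hr = 1.640109 hr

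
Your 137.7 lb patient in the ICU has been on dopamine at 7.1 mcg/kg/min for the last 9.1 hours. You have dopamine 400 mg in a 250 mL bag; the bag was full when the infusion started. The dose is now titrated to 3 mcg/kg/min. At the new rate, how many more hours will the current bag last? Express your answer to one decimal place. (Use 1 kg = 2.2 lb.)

Initial rate:
Weight = 137.7 lb ÷ 2.2 lb/kg = 62.59091 kg
Dose = 7.1 mcg/kg/min × 62.59091 kg = 444.3955 mcg/min
444.3955 mcg/min × 60 min/hr = 26663.73 mcg/hr
Concentration = 400 mg ÷ 250 mL = 1.6 mg/mL = 1600 mcg/mL
Rate = 26663.73 mcg/hr ÷ 1600 mcg/mL = 16.66483 mL/hr
Volume infused so far = 16.66483 mL/hr × 9.1 hr = 151.6499 mL
Volume remaining = 250 − 151.6499 = 98.35005 mL
New rate:
Dose = 3 mcg/kg/min × 62.59091 kg = 187.7727 mcg/min
187.7727 mcg/min × 60 min/hr = 11266.36 mcg/hr
Rate = 11266.36 mcg/hr ÷ 1600 mcg/mL = 7.041477 mL/hr
Time remaining = 98.35005 mL ÷ 7.041477 mL/hr = 13.96725 hr

14.0 hours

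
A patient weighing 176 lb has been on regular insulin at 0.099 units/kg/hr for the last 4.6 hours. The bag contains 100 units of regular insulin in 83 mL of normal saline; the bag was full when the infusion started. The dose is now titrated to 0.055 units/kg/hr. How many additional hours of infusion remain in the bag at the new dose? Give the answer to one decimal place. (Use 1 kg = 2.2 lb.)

Initial rate:
Weight = 176 lb ÷ 2.2 lb/kg = 80 kg
Dose = 0.099 units/kg/hr × 80 kg = 7.92 units/hr
Concentration = 100 units ÷ 83 mL = 1.204819 units/mL
Rate = 7.92 units/hr ÷ 1.204819 units/mL = 6.5736 mL/hr
Volume infused so far = 6.5736 mL/hr × 4.6 hr = 30.23856 mL
Volume remaining = 83 − 30.23856 = 52.76144 mL
New rate:
Dose = 0.055 units/kg/hr × 80 kg = 4.4 units/hr
Rate = 4.4 units/hr ÷ 1.204819 units/mL = 3.652 mL/hr
Time remaining = 52.76144 mL ÷ 3.652 mL/hr = 14.44727 hr

14.4 hours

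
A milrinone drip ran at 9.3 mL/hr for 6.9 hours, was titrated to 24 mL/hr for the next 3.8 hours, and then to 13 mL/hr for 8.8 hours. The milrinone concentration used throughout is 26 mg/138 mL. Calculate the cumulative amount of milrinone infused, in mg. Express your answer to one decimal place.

50.8 mg

Concentration = 26 mg ÷ 138 mL = 0.1884058 mg/mL
Stage 1: 9.3 mL/hr × 6.9 hr = 64.17 mL → 64.17 mL × 0.1884058 mg/mL = 12.09 mg
Stage 2: 24 mL/hr × 3.8 hr = 91.2 mL → 91.2 mL × 0.1884058 mg/mL = 17.18261 mg
Stage 3: 13 mL/hr × 8.8 hr = 114.4 mL → 114.4 mL × 0.1884058 mg/mL = 21.55362 mg
Total = 12.09 + 17.18261 + 21.55362 = 50.82623 mg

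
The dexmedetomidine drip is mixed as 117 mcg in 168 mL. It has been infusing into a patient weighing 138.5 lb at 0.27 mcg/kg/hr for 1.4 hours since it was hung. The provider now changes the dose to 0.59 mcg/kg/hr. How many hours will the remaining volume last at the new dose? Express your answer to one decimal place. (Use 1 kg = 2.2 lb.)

Initial rate:
Weight = 138.5 lb ÷ 2.2 lb/kg = 62.95455 kg
Dose = 0.27 mcg/kg/hr × 62.95455 kg = 16.99773 mcg/hr
Concentration = 117 mcg ÷ 168 mL = 0.6964286 mcg/mL
Rate = 16.99773 mcg/hr ÷ 0.6964286 mcg/mL = 24.40699 mL/hr
Volume infused so far = 24.40699 mL/hr × 1.4 hr = 34.16979 mL
Volume remaining = 168 − 34.16979 = 133.8302 mL
New rate:
Dose = 0.59 mcg/kg/hr × 62.95455 kg = 37.14318 mcg/hr
Rate = 37.14318 mcg/hr ÷ 0.6964286 mcg/mL = 53.3338 mL/hr
Time remaining = 133.8302 mL ÷ 53.3338 mL/hr = 2.509294 hr

2.5 hours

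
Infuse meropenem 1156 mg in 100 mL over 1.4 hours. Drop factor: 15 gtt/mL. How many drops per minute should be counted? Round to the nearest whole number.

100 mL ÷ (1.4 hr × 60 = 84 min) = 1.190476 mL/min
1.190476 mL/min × 15 gtt/mL = 17.85714 gtt/min

18 gtt/min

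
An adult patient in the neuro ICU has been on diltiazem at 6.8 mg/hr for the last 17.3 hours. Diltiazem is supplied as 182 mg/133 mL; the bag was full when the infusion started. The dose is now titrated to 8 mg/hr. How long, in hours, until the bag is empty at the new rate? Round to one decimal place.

Initial rate:
Concentration = 182 mg ÷ 133 mL = 1.368421 mg/mL
Rate = 6.8 mg/hr ÷ 1.368421 mg/mL = 4.969231 mL/hr
Volume infused so far = 4.969231 mL/hr × 17.3 hr = 85.96769 mL
Volume remaining = 133 − 85.96769 = 47.03231 mL
New rate:
Rate = 8 mg/hr ÷ 1.368421 mg/mL = 5.846154 mL/hr
Time remaining = 47.03231 mL ÷ 5.846154 mL/hr = 8.045 hr

8.0 hours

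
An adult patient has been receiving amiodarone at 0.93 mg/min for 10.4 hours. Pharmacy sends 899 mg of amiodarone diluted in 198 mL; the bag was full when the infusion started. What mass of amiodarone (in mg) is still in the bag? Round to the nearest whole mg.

319 mg

0.93 mg/min × 60 min/hr = 55.8 mg/hr
Concentration = 899 mg ÷ 198 mL = 4.540404 mg/mL
Rate = 55.8 mg/hr ÷ 4.540404 mg/mL = 12.28966 mL/hr
Volume infused = 12.28966 mL/hr × 10.4 hr = 127.8124 mL
Volume remaining = 198 − 127.8124 = 70.18759 mL
Drug remaining = 70.18759 mL × 4.540404 mg/mL = 318.68 mg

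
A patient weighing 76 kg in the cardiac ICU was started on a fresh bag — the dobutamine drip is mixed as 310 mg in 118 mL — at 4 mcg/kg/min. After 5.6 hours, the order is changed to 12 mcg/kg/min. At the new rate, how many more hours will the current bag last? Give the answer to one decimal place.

Initial rate:
Dose = 4 mcg/kg/min × 76 kg = 304 mcg/min
304 mcg/min × 60 min/hr = 18240 mcg/hr
Concentration = 310 mg ÷ 118 mL = 2.627119 mg/mL = 2627.119 mcg/mL
Rate = 18240 mcg/hr ÷ 2627.119 mcg/mL = 6.942968 mL/hr
Volume infused so far = 6.942968 mL/hr × 5.6 hr = 38.88062 mL
Volume remaining = 118 − 38.88062 = 79.11938 mL
New rate:
Dose = 12 mcg/kg/min × 76 kg = 912 mcg/min
912 mcg/min × 60 min/hr = 54720 mcg/hr
Rate = 54720 mcg/hr ÷ 2627.119 mcg/mL = 20.8289 mL/hr
Time remaining = 79.11938 mL ÷ 20.8289 mL/hr = 3.798538 hr

3.8 hours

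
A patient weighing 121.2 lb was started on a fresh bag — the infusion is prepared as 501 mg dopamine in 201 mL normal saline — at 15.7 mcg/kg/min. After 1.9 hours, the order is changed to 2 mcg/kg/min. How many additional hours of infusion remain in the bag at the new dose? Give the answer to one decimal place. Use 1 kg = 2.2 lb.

Initial rate:
Weight = 121.2 lb ÷ 2.2 lb/kg = 55.09091 kg
Dose = 15.7 mcg/kg/min × 55.09091 kg = 864.9273 mcg/min
864.9273 mcg/min × 60 min/hr = 51895.64 mcg/hr
Concentration = 501 mg ÷ 201 mL = 2.492537 mg/mL = 2492.537 mcg/mL
Rate = 51895.64 mcg/hr ÷ 2492.537 mcg/mL = 20.82041 mL/hr
Volume infused so far = 20.82041 mL/hr × 1.9 hr = 39.55877 mL
Volume remaining = 201 − 39.55877 = 161.4412 mL
New rate:
Dose = 2 mcg/kg/min × 55.09091 kg = 110.1818 mcg/min
110.1818 mcg/min × 60 min/hr = 6610.909 mcg/hr
Rate = 6610.909 mcg/hr ÷ 2492.537 mcg/mL = 2.652281 mL/hr
Time remaining = 161.4412 mL ÷ 2.652281 mL/hr = 60.86883 hr

60.9 hours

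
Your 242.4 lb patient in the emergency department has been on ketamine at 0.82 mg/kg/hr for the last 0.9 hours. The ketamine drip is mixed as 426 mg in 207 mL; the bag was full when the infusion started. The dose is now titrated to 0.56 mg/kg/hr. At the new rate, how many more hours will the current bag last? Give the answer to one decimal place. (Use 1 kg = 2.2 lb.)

Initial rate:
Weight = 242.4 lb ÷ 2.2 lb/kg = 110.1818 kg
Dose = 0.82 mg/kg/hr × 110.1818 kg = 90.34909 mg/hr
Concentration = 426 mg ÷ 207 mL = 2.057971 mg/mL
Rate = 90.34909 mg/hr ÷ 2.057971 mg/mL = 43.90202 mL/hr
Volume infused so far = 43.90202 mL/hr × 0.9 hr = 39.51182 mL
Volume remaining = 207 − 39.51182 = 167.4882 mL
New rate:
Dose = 0.56 mg/kg/hr × 110.1818 kg = 61.70182 mg/hr
Rate = 61.70182 mg/hr ÷ 2.057971 mg/mL = 29.98187 mL/hr
Time remaining = 167.4882 mL ÷ 29.98187 mL/hr = 5.586315 hr

5.6 hours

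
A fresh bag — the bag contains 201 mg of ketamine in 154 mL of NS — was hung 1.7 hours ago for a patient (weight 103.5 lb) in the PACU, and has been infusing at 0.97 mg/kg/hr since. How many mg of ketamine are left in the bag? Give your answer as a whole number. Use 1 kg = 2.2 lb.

Weight = 103.5 lb ÷ 2.2 lb/kg = 47.04545 kg
Dose = 0.97 mg/kg/hr × 47.04545 kg = 45.63409 mg/hr
Concentration = 201 mg ÷ 154 mL = 1.305195 mg/mL
Rate = 45.63409 mg/hr ÷ 1.305195 mg/mL = 34.96343 mL/hr
Volume infused = 34.96343 mL/hr × 1.7 hr = 59.43784 mL
Volume remaining = 154 − 59.43784 = 94.56216 mL
Drug remaining = 94.56216 mL × 1.305195 mg/mL = 123.422 mg

123 mg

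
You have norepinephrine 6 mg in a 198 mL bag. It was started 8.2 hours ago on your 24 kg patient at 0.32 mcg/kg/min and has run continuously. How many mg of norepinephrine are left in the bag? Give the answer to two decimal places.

Dose = 0.32 mcg/kg/min × 24 kg = 7.68 mcg/min
7.68 mcg/min × 60 min/hr = 460.8 mcg/hr
Concentration = 6 mg ÷ 198 mL = 0.03030303 mg/mL = 30.30303 mcg/mL
Rate = 460.8 mcg/hr ÷ 30.30303 mcg/mL = 15.2064 mL/hr
Volume infused = 15.2064 mL/hr × 8.2 hr = 124.6925 mL
Volume remaining = 198 − 124.6925 = 73.30752 mL
Drug remaining = 73.30752 mL × 30.30303 mcg/mL = 2221.44 mcg = 2.22144 mg

2.22 mg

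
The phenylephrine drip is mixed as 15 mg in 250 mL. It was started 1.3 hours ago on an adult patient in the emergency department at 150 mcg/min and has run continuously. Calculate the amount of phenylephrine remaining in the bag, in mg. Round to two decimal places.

3.30 mg

150 mcg/min × 60 min/hr = 9000 mcg/hr
Concentration = 15 mg ÷ 250 mL = 0.06 mg/mL = 60 mcg/mL
Rate = 9000 mcg/hr ÷ 60 mcg/mL = 150 mL/hr
Volume infused = 150 mL/hr × 1.3 hr = 195 mL
Volume remaining = 250 − 195 = 55 mL
Drug remaining = 55 mL × 60 mcg/mL = 3300 mcg = 3.3 mg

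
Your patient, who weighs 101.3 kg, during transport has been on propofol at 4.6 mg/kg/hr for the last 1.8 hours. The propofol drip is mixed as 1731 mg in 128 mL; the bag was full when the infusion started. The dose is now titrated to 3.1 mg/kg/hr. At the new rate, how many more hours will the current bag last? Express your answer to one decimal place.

2.8 hours

Initial rate:
Dose = 4.6 mg/kg/hr × 101.3 kg = 465.98 mg/hr
Concentration = 1731 mg ÷ 128 mL = 13.52344 mg/mL
Rate = 465.98 mg/hr ÷ 13.52344 mg/mL = 34.45722 mL/hr
Volume infused so far = 34.45722 mL/hr × 1.8 hr = 62.02299 mL
Volume remaining = 128 − 62.02299 = 65.97701 mL
New rate:
Dose = 3.1 mg/kg/hr × 101.3 kg = 314.03 mg/hr
Rate = 314.03 mg/hr ÷ 13.52344 mg/mL = 23.22117 mL/hr
Time remaining = 65.97701 mL ÷ 23.22117 mL/hr = 2.841244 hr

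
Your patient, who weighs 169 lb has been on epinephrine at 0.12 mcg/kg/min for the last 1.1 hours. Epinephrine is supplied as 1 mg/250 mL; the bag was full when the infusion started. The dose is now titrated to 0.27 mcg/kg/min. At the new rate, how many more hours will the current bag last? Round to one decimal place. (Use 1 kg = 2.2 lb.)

0.3 hours

Initial rate:
Weight = 169 lb ÷ 2.2 lb/kg = 76.81818 kg
Dose = 0.12 mcg/kg/min × 76.81818 kg = 9.218182 mcg/min
9.218182 mcg/min × 60 min/hr = 553.0909 mcg/hr
Concentration = 1 mg ÷ 250 mL = 0.004 mg/mL = 4 mcg/mL
Rate = 553.0909 mcg/hr ÷ 4 mcg/mL = 138.2727 mL/hr
Volume infused so far = 138.2727 mL/hr × 1.1 hr = 152.1 mL
Volume remaining = 250 − 152.1 = 97.9 mL
New rate:
Dose = 0.27 mcg/kg/min × 76.81818 kg = 20.74091 mcg/min
20.74091 mcg/min × 60 min/hr = 1244.455 mcg/hr
Rate = 1244.455 mcg/hr ÷ 4 mcg/mL = 311.1136 mL/hr
Time remaining = 97.9 mL ÷ 311.1136 mL/hr = 0.314676 hr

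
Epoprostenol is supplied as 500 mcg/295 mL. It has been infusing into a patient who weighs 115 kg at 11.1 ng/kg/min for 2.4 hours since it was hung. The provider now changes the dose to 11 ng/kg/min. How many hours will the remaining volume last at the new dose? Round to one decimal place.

Initial rate:
Dose = 11.1 ng/kg/min × 115 kg = 1276.5 ng/min
1276.5 ng/min × 60 min/hr = 76590 ng/hr
Concentration = 500 mcg ÷ 295 mL = 1.694915 mcg/mL = 1694.915 ng/mL
Rate = 76590 ng/hr ÷ 1694.915 ng/mL = 45.1881 mL/hr
Volume infused so far = 45.1881 mL/hr × 2.4 hr = 108.4514 mL
Volume remaining = 295 − 108.4514 = 186.5486 mL
New rate:
Dose = 11 ng/kg/min × 115 kg = 1265 ng/min
1265 ng/min × 60 min/hr = 75900 ng/hr
Rate = 75900 ng/hr ÷ 1694.915 ng/mL = 44.781 mL/hr
Time remaining = 186.5486 mL ÷ 44.781 mL/hr = 4.165797 hr

4.2 hours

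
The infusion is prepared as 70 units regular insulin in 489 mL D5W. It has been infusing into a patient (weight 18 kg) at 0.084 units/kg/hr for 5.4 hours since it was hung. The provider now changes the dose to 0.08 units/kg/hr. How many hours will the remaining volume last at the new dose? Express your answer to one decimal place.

42.9 hours

Initial rate:
Dose = 0.084 units/kg/hr × 18 kg = 1.512 units/hr
Concentration = 70 units ÷ 489 mL = 0.1431493 units/mL
Rate = 1.512 units/hr ÷ 0.1431493 units/mL = 10.5624 mL/hr
Volume infused so far = 10.5624 mL/hr × 5.4 hr = 57.03696 mL
Volume remaining = 489 − 57.03696 = 431.963 mL
New rate:
Dose = 0.08 units/kg/hr × 18 kg = 1.44 units/hr
Rate = 1.44 units/hr ÷ 0.1431493 units/mL = 10.05943 mL/hr
Time remaining = 431.963 mL ÷ 10.05943 mL/hr = 42.94111 hr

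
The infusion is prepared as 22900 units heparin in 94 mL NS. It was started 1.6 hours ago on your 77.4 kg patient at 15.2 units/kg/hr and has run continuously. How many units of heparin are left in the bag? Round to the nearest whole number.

21018 units

Dose = 15.2 units/kg/hr × 77.4 kg = 1176.48 units/hr
Concentration = 22900 units ÷ 94 mL = 243.617 units/mL
Rate = 1176.48 units/hr ÷ 243.617 units/mL = 4.829219 mL/hr
Volume infused = 4.829219 mL/hr × 1.6 hr = 7.726751 mL
Volume remaining = 94 − 7.726751 = 86.27325 mL
Drug remaining = 86.27325 mL × 243.617 units/mL = 21017.63 units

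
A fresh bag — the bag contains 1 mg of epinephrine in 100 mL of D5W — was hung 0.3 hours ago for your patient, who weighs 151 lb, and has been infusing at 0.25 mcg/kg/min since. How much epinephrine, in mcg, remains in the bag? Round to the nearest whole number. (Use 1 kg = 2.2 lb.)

Weight = 151 lb ÷ 2.2 lb/kg = 68.63636 kg
Dose = 0.25 mcg/kg/min × 68.63636 kg = 17.15909 mcg/min
17.15909 mcg/min × 60 min/hr = 1029.545 mcg/hr
Concentration = 1 mg ÷ 100 mL = 0.01 mg/mL = 10 mcg/mL
Rate = 1029.545 mcg/hr ÷ 10 mcg/mL = 102.9545 mL/hr
Volume infused = 102.9545 mL/hr × 0.3 hr = 30.88636 mL
Volume remaining = 100 − 30.88636 = 69.11364 mL
Drug remaining = 69.11364 mL × 10 mcg/mL = 691.1364 mcg

691 mcg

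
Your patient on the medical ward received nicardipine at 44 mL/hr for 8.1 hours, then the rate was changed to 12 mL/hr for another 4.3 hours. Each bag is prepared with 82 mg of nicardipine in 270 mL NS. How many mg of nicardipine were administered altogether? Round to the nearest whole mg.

Concentration = 82 mg ÷ 270 mL = 0.3037037 mg/mL
Stage 1: 44 mL/hr × 8.1 hr = 356.4 mL → 356.4 mL × 0.3037037 mg/mL = 108.24 mg
Stage 2: 12 mL/hr × 4.3 hr = 51.6 mL → 51.6 mL × 0.3037037 mg/mL = 15.67111 mg
Total = 108.24 + 15.67111 = 123.9111 mg

124 mg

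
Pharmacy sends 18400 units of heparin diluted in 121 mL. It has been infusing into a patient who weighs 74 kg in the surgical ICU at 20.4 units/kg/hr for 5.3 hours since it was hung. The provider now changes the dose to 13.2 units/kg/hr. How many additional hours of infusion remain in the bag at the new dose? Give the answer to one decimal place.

10.6 hours

Initial rate:
Dose = 20.4 units/kg/hr × 74 kg = 1509.6 units/hr
Concentration = 18400 units ÷ 121 mL = 152.0661 units/mL
Rate = 1509.6 units/hr ÷ 152.0661 units/mL = 9.927261 mL/hr
Volume infused so far = 9.927261 mL/hr × 5.3 hr = 52.61448 mL
Volume remaining = 121 − 52.61448 = 68.38552 mL
New rate:
Dose = 13.2 units/kg/hr × 74 kg = 976.8 units/hr
Rate = 976.8 units/hr ÷ 152.0661 units/mL = 6.423522 mL/hr
Time remaining = 68.38552 mL ÷ 6.423522 mL/hr = 10.64611 hr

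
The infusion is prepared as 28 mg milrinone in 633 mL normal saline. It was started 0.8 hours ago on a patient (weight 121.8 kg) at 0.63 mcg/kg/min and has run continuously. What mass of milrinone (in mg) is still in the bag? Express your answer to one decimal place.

24.3 mg

Dose = 0.63 mcg/kg/min × 121.8 kg = 76.734 mcg/min
76.734 mcg/min × 60 min/hr = 4604.04 mcg/hr
Concentration = 28 mg ÷ 633 mL = 0.04423381 mg/mL = 44.23381 mcg/mL
Rate = 4604.04 mcg/hr ÷ 44.23381 mcg/mL = 104.0842 mL/hr
Volume infused = 104.0842 mL/hr × 0.8 hr = 83.26735 mL
Volume remaining = 633 − 83.26735 = 549.7326 mL
Drug remaining = 549.7326 mL × 44.23381 mcg/mL = 24316.77 mcg = 24.31677 mg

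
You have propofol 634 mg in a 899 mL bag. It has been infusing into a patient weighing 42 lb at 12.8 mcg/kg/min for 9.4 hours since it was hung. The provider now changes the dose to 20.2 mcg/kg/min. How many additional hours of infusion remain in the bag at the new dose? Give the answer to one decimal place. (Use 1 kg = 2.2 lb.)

Initial rate:
Weight = 42 lb ÷ 2.2 lb/kg = 19.09091 kg
Dose = 12.8 mcg/kg/min × 19.09091 kg = 244.3636 mcg/min
244.3636 mcg/min × 60 min/hr = 14661.82 mcg/hr
Concentration = 634 mg ÷ 899 mL = 0.705228 mg/mL = 705.228 mcg/mL
Rate = 14661.82 mcg/hr ÷ 705.228 mcg/mL = 20.79018 mL/hr
Volume infused so far = 20.79018 mL/hr × 9.4 hr = 195.4277 mL
Volume remaining = 899 − 195.4277 = 703.5723 mL
New rate:
Dose = 20.2 mcg/kg/min × 19.09091 kg = 385.6364 mcg/min
385.6364 mcg/min × 60 min/hr = 23138.18 mcg/hr
Rate = 23138.18 mcg/hr ÷ 705.228 mcg/mL = 32.8095 mL/hr
Time remaining = 703.5723 mL ÷ 32.8095 mL/hr = 21.44416 hr

21.4 hours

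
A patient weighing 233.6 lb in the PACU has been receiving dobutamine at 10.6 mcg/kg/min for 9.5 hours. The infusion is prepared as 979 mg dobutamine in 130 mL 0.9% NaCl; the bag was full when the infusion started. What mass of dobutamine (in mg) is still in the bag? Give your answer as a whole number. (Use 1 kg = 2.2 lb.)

337 mg

Weight = 233.6 lb ÷ 2.2 lb/kg = 106.1818 kg
Dose = 10.6 mcg/kg/min × 106.1818 kg = 1125.527 mcg/min
1125.527 mcg/min × 60 min/hr = 67531.64 mcg/hr
Concentration = 979 mg ÷ 130 mL = 7.530769 mg/mL = 7530.769 mcg/mL
Rate = 67531.64 mcg/hr ÷ 7530.769 mcg/mL = 8.967429 mL/hr
Volume infused = 8.967429 mL/hr × 9.5 hr = 85.19057 mL
Volume remaining = 130 − 85.19057 = 44.80943 mL
Drug remaining = 44.80943 mL × 7530.769 mcg/mL = 337449.5 mcg = 337.4495 mg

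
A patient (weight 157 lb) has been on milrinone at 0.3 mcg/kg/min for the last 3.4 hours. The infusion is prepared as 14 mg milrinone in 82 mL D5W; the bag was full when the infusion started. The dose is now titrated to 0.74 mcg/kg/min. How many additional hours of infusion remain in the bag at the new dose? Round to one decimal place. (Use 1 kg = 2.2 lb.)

Initial rate:
Weight = 157 lb ÷ 2.2 lb/kg = 71.36364 kg
Dose = 0.3 mcg/kg/min × 71.36364 kg = 21.40909 mcg/min
21.40909 mcg/min × 60 min/hr = 1284.545 mcg/hr
Concentration = 14 mg ÷ 82 mL = 0.1707317 mg/mL = 170.7317 mcg/mL
Rate = 1284.545 mcg/hr ÷ 170.7317 mcg/mL = 7.523766 mL/hr
Volume infused so far = 7.523766 mL/hr × 3.4 hr = 25.58081 mL
Volume remaining = 82 − 25.58081 = 56.41919 mL
New rate:
Dose = 0.74 mcg/kg/min × 71.36364 kg = 52.80909 mcg/min
52.80909 mcg/min × 60 min/hr = 3168.545 mcg/hr
Rate = 3168.545 mcg/hr ÷ 170.7317 mcg/mL = 18.55862 mL/hr
Time remaining = 56.41919 mL ÷ 18.55862 mL/hr = 3.040053 hr

3.0 hours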